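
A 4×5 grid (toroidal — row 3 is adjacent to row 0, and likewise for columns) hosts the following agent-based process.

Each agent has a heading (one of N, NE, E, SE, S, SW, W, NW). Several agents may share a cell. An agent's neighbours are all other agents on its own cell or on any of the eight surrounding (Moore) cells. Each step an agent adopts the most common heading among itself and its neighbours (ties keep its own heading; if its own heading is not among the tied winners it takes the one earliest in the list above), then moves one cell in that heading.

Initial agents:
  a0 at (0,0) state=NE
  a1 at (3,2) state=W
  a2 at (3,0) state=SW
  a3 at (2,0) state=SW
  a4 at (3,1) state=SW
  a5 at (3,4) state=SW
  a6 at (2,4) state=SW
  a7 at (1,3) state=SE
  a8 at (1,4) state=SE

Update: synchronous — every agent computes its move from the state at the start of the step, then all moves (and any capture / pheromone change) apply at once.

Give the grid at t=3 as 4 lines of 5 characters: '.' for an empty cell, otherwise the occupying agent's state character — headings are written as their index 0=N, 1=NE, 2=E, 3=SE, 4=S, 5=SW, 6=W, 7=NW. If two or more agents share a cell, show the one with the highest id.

t=1: a0@(1,4):SW a1@(3,1):W a2@(0,4):SW a3@(3,4):SW a4@(0,0):SW a5@(0,3):SW a6@(3,3):SW a7@(2,4):SE a8@(2,0):SE
t=2: a0@(2,3):SW a1@(3,0):W a2@(1,3):SW a3@(0,3):SW a4@(1,4):SW a5@(1,2):SW a6@(0,2):SW a7@(3,3):SW a8@(3,1):SE
t=3: a0@(3,2):SW a1@(3,4):W a2@(2,2):SW a3@(1,2):SW a4@(2,3):SW a5@(2,1):SW a6@(1,1):SW a7@(0,2):SW a8@(0,2):SE

..3..
.55..
.555.
..5.6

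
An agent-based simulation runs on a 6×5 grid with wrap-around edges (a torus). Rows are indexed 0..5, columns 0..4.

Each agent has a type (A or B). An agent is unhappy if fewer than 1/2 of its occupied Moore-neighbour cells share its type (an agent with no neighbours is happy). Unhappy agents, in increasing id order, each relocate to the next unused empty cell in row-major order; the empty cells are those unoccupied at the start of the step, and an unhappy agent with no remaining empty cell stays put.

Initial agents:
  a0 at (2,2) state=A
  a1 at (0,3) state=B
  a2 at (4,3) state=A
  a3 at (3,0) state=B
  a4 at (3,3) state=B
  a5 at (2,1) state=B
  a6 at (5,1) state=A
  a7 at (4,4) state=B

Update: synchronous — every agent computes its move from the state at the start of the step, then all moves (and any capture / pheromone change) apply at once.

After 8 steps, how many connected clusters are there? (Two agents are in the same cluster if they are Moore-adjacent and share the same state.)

t=1: a0@(0,0):A a1@(0,3):B a2@(0,1):A a3@(3,0):B a4@(0,2):B a5@(2,1):B a6@(5,1):A a7@(4,4):B
t=2: a0@(0,0):A a1@(0,3):B a2@(0,1):A a3@(3,0):B a4@(0,4):B a5@(2,1):B a6@(5,1):A a7@(4,4):B
t=3: (unchanged — steady state)

3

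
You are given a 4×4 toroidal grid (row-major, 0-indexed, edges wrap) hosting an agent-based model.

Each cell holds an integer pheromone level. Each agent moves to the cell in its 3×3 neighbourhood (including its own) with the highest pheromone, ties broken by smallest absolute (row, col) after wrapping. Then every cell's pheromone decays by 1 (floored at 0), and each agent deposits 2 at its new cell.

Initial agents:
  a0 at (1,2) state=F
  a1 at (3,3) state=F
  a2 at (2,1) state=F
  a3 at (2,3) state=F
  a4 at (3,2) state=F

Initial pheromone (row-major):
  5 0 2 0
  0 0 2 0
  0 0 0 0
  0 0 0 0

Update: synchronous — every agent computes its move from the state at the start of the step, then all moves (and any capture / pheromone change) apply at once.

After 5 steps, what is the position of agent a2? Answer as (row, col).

(0, 2)

t=1: a0@(0,2) a1@(0,0) a2@(1,2) a3@(1,2) a4@(0,2) | pheromone: 6 0 5 0 / 0 0 5 0 / 0 0 0 0 / 0 0 0 0
t=2: a0@(0,2) a1@(0,0) a2@(0,2) a3@(0,2) a4@(0,2) | pheromone: 7 0 12 0 / 0 0 4 0 / 0 0 0 0 / 0 0 0 0
t=3: a0@(0,2) a1@(0,0) a2@(0,2) a3@(0,2) a4@(0,2) | pheromone: 8 0 19 0 / 0 0 3 0 / 0 0 0 0 / 0 0 0 0
t=4: a0@(0,2) a1@(0,0) a2@(0,2) a3@(0,2) a4@(0,2) | pheromone: 9 0 26 0 / 0 0 2 0 / 0 0 0 0 / 0 0 0 0
t=5: a0@(0,2) a1@(0,0) a2@(0,2) a3@(0,2) a4@(0,2) | pheromone: 10 0 33 0 / 0 0 1 0 / 0 0 0 0 / 0 0 0 0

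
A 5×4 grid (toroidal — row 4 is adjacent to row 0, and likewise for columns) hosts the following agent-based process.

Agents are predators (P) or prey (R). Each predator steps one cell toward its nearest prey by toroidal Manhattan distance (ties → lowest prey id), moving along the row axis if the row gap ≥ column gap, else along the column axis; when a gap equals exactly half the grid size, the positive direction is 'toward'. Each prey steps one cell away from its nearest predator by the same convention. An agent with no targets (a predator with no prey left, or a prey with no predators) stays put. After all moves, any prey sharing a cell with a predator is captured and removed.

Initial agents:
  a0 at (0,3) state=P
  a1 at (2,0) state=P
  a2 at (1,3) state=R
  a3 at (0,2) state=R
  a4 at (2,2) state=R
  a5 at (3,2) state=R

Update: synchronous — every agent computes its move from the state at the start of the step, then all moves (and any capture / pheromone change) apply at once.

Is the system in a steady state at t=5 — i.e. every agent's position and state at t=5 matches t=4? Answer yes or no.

t=1: a0@(1,3):P a1@(1,0):P a2@(2,3):R a3@(0,1):R a4@(2,1):R a5@(2,2):R
t=2: a0@(2,3):P a1@(2,0):P a2@(3,3):R a3@(4,1):R a4@(3,1):R a5@(3,2):R
t=3: a0@(3,3):P a1@(3,0):P a2@(4,3):R a3@(0,1):R a4@(4,1):R a5@(4,2):R
t=4: a0@(4,3):P a1@(4,0):P a2@(0,3):R a3@(1,1):R a4@(0,1):R a5@(0,2):R
t=5: a0@(0,3):P a1@(0,0):P a2@(1,3):R a3@(2,1):R a4@(1,1):R a5@(1,2):R

no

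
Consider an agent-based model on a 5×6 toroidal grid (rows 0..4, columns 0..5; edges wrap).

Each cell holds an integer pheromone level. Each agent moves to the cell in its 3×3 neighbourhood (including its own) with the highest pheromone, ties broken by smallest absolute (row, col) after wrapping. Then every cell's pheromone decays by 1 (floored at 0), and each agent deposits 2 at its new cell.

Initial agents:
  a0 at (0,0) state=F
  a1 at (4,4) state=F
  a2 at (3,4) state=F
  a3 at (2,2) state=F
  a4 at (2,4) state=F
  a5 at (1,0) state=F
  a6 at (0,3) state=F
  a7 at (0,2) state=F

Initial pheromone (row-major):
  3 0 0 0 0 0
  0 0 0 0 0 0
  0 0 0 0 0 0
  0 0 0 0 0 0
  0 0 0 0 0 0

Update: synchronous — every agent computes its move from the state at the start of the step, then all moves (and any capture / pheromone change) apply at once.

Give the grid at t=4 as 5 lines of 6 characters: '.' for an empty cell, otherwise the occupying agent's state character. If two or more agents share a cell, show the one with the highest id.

F.F...
......
......
......
......

t=1: a0@(0,0) a1@(0,3) a2@(2,3) a3@(1,1) a4@(1,3) a5@(0,0) a6@(0,2) a7@(0,1) | pheromone: 6 2 2 2 0 0 / 0 2 0 2 0 0 / 0 0 0 2 0 0 / 0 0 0 0 0 0 / 0 0 0 0 0 0
t=2: a0@(0,0) a1@(0,2) a2@(1,3) a3@(0,0) a4@(0,2) a5@(0,0) a6@(0,1) a7@(0,0) | pheromone: 13 3 5 1 0 0 / 0 1 0 3 0 0 / 0 0 0 1 0 0 / 0 0 0 0 0 0 / 0 0 0 0 0 0
t=3: a0@(0,0) a1@(0,2) a2@(0,2) a3@(0,0) a4@(0,2) a5@(0,0) a6@(0,0) a7@(0,0) | pheromone: 22 2 10 0 0 0 / 0 0 0 2 0 0 / 0 0 0 0 0 0 / 0 0 0 0 0 0 / 0 0 0 0 0 0
t=4: a0@(0,0) a1@(0,2) a2@(0,2) a3@(0,0) a4@(0,2) a5@(0,0) a6@(0,0) a7@(0,0) | pheromone: 31 1 15 0 0 0 / 0 0 0 1 0 0 / 0 0 0 0 0 0 / 0 0 0 0 0 0 / 0 0 0 0 0 0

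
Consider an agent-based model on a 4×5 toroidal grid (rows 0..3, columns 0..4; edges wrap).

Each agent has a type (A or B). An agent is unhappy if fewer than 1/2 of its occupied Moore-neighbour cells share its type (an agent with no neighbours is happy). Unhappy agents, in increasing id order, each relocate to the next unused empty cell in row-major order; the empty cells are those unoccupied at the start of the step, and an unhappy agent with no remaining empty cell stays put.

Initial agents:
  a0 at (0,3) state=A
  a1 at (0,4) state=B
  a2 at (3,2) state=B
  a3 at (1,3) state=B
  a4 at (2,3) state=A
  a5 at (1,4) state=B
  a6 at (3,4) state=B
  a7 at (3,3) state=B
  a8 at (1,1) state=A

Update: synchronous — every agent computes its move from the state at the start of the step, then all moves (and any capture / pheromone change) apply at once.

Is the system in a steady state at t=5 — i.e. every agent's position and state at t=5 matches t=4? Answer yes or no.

yes

t=1: a0@(0,0):A a1@(0,4):B a2@(0,1):B a3@(1,3):B a4@(0,2):A a5@(1,4):B a6@(3,4):B a7@(3,3):B a8@(1,1):A
t=2: a0@(0,3):A a1@(0,4):B a2@(1,0):B a3@(1,3):B a4@(1,2):A a5@(1,4):B a6@(3,4):B a7@(3,3):B a8@(1,1):A
t=3: a0@(0,0):A a1@(0,4):B a2@(1,0):B a3@(1,3):B a4@(1,2):A a5@(1,4):B a6@(3,4):B a7@(3,3):B a8@(1,1):A
t=4: a0@(0,1):A a1@(0,4):B a2@(1,0):B a3@(1,3):B a4@(1,2):A a5@(1,4):B a6@(3,4):B a7@(3,3):B a8@(1,1):A
t=5: (unchanged — steady state)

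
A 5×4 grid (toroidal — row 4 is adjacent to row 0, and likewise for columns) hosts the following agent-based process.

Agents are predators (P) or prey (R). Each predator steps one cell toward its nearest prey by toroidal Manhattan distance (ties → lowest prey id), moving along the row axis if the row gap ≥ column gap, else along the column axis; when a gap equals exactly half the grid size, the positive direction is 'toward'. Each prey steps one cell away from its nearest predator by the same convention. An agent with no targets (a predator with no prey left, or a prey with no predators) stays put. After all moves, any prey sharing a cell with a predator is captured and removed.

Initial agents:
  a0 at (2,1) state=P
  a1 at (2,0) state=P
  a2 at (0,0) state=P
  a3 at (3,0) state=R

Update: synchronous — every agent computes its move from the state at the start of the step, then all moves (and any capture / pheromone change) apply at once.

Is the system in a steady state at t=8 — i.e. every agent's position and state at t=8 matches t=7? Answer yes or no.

t=1: a0@(3,1):P a1@(3,0):P a2@(4,0):P
t=2: (unchanged — steady state)

yes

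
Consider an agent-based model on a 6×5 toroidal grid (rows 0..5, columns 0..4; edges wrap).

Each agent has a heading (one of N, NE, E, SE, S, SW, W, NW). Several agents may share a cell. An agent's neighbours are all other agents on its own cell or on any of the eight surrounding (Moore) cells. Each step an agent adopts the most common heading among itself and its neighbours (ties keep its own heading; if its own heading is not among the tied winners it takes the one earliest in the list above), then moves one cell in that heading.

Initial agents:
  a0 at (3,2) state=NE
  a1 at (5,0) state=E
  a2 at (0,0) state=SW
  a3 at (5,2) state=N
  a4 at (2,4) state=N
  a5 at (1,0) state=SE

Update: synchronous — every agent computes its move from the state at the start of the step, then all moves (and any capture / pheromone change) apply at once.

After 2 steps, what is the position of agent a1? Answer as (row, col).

(5, 2)

t=1: a0@(2,3):NE a1@(5,1):E a2@(1,4):SW a3@(4,2):N a4@(1,4):N a5@(2,1):SE
t=2: a0@(1,4):NE a1@(5,2):E a2@(2,3):SW a3@(3,2):N a4@(0,4):N a5@(3,2):SE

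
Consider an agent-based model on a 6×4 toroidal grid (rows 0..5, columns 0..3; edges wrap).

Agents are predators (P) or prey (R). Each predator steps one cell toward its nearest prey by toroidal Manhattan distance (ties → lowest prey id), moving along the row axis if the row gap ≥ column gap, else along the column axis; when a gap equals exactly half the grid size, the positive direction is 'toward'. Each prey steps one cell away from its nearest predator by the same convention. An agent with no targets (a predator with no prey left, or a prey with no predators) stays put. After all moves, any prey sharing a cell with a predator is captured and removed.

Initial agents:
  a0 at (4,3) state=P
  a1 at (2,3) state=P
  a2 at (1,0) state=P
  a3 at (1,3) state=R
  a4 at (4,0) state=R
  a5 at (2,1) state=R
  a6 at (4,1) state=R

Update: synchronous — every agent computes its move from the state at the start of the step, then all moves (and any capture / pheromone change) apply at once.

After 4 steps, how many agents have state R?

t=1: a0@(4,0):P a1@(1,3):P a2@(1,3):P a3@(0,3):R a4@(4,1):R a5@(2,0):R
t=2: a0@(4,1):P a1@(0,3):P a2@(0,3):P a3@(5,3):R a4@(4,2):R a5@(1,0):R
t=3: a0@(4,2):P a1@(5,3):P a2@(5,3):P a3@(4,3):R a4@(4,3):R a5@(2,0):R
t=4: a0@(4,3):P a1@(4,3):P a2@(4,3):P a3@(4,0):R a4@(4,0):R a5@(1,0):R

3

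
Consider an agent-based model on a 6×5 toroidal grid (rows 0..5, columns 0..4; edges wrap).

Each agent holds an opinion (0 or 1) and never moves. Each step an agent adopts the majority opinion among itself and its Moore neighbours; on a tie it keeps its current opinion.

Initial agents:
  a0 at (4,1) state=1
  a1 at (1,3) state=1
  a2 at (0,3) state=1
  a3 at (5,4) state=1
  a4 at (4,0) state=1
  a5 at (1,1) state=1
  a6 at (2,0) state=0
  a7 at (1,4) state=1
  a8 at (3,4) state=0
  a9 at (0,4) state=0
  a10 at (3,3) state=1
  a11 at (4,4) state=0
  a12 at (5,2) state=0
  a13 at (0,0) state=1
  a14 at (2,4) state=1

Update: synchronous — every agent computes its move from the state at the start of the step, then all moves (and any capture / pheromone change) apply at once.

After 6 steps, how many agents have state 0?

t=1: a0@(4,1):1 a1@(1,3):1 a2@(0,3):1 a3@(5,4):1 a4@(4,0):1 a5@(1,1):1 a6@(2,0):1 a7@(1,4):1 a8@(3,4):0 a9@(0,4):1 a10@(3,3):1 a11@(4,4):1 a12@(5,2):1 a13@(0,0):1 a14@(2,4):1
t=2: a0@(4,1):1 a1@(1,3):1 a2@(0,3):1 a3@(5,4):1 a4@(4,0):1 a5@(1,1):1 a6@(2,0):1 a7@(1,4):1 a8@(3,4):1 a9@(0,4):1 a10@(3,3):1 a11@(4,4):1 a12@(5,2):1 a13@(0,0):1 a14@(2,4):1
t=3: (unchanged — steady state)

0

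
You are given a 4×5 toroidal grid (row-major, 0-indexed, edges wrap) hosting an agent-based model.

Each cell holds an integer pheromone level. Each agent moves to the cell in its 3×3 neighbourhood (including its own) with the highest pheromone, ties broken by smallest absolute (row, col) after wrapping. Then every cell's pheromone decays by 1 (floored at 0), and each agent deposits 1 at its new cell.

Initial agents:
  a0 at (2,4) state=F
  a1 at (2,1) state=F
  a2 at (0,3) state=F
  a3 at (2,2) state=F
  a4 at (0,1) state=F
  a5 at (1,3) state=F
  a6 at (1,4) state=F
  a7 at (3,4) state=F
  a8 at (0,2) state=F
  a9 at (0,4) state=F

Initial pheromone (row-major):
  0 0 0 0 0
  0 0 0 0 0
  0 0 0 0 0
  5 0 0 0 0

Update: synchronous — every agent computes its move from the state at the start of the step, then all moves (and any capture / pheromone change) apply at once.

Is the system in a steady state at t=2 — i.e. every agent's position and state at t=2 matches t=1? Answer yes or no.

t=1: a0@(3,0) a1@(3,0) a2@(0,2) a3@(1,1) a4@(3,0) a5@(0,2) a6@(0,0) a7@(3,0) a8@(0,1) a9@(3,0) | pheromone: 1 1 2 0 0 / 0 1 0 0 0 / 0 0 0 0 0 / 9 0 0 0 0
t=2: a0@(3,0) a1@(3,0) a2@(0,2) a3@(0,2) a4@(3,0) a5@(0,2) a6@(3,0) a7@(3,0) a8@(3,0) a9@(3,0) | pheromone: 0 0 4 0 0 / 0 0 0 0 0 / 0 0 0 0 0 / 15 0 0 0 0

no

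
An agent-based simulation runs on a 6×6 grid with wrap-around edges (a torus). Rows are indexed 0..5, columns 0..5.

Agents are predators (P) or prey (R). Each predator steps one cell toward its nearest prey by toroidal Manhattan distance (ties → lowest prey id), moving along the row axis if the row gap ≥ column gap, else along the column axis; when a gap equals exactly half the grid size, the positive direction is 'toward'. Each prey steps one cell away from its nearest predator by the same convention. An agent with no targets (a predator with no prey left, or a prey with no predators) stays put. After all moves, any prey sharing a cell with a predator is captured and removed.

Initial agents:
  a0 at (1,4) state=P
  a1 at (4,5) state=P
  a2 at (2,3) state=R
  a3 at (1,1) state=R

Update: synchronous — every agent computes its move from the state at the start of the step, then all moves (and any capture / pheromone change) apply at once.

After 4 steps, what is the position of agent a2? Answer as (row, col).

t=1: a0@(2,4):P a1@(3,5):P a2@(3,3):R a3@(1,0):R
t=2: a0@(3,4):P a1@(3,4):P a2@(4,3):R a3@(1,1):R
t=3: a0@(4,4):P a1@(4,4):P a2@(5,3):R a3@(1,0):R
t=4: a0@(5,4):P a1@(5,4):P a2@(0,3):R a3@(0,0):R

(0, 3)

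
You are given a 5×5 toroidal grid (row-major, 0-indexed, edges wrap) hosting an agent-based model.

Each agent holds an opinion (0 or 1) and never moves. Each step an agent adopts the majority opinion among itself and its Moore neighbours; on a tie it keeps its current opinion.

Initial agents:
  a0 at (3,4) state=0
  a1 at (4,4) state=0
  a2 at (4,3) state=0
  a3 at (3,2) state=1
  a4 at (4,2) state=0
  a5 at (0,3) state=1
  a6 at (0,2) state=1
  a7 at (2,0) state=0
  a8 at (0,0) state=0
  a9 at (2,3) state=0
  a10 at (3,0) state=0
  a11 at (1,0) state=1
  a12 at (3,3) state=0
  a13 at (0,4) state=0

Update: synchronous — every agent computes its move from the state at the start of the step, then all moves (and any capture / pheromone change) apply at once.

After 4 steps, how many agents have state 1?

0

t=1: a0@(3,4):0 a1@(4,4):0 a2@(4,3):0 a3@(3,2):0 a4@(4,2):0 a5@(0,3):0 a6@(0,2):1 a7@(2,0):0 a8@(0,0):0 a9@(2,3):0 a10@(3,0):0 a11@(1,0):0 a12@(3,3):0 a13@(0,4):0
t=2: a0@(3,4):0 a1@(4,4):0 a2@(4,3):0 a3@(3,2):0 a4@(4,2):0 a5@(0,3):0 a6@(0,2):0 a7@(2,0):0 a8@(0,0):0 a9@(2,3):0 a10@(3,0):0 a11@(1,0):0 a12@(3,3):0 a13@(0,4):0
t=3: (unchanged — steady state)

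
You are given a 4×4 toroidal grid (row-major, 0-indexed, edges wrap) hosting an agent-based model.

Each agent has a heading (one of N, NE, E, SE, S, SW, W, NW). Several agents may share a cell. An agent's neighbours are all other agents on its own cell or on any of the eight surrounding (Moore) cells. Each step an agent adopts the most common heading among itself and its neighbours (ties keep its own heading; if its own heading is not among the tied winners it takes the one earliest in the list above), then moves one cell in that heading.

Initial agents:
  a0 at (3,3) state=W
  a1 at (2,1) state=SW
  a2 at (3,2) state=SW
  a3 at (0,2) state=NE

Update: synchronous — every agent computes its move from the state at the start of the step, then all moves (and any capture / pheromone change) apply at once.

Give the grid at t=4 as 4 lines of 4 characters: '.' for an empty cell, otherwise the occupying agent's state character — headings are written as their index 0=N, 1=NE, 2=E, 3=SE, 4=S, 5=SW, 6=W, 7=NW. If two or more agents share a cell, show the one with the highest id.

..1.
....
.5..
..56

t=1: a0@(3,2):W a1@(3,0):SW a2@(0,1):SW a3@(3,3):NE
t=2: a0@(3,1):W a1@(0,3):SW a2@(1,0):SW a3@(2,0):NE
t=3: a0@(3,0):W a1@(1,2):SW a2@(2,3):SW a3@(1,1):NE
t=4: a0@(3,3):W a1@(2,1):SW a2@(3,2):SW a3@(0,2):NE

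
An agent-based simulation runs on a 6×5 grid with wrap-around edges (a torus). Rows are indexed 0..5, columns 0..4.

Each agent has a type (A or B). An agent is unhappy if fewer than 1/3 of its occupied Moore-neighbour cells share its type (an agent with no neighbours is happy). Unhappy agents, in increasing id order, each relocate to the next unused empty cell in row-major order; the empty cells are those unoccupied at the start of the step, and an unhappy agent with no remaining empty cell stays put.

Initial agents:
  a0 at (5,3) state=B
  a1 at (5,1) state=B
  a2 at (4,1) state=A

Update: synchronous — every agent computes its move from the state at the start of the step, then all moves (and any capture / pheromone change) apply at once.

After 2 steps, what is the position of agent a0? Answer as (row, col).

(5, 3)

t=1: a0@(5,3):B a1@(0,0):B a2@(0,1):A
t=2: a0@(5,3):B a1@(0,2):B a2@(0,3):A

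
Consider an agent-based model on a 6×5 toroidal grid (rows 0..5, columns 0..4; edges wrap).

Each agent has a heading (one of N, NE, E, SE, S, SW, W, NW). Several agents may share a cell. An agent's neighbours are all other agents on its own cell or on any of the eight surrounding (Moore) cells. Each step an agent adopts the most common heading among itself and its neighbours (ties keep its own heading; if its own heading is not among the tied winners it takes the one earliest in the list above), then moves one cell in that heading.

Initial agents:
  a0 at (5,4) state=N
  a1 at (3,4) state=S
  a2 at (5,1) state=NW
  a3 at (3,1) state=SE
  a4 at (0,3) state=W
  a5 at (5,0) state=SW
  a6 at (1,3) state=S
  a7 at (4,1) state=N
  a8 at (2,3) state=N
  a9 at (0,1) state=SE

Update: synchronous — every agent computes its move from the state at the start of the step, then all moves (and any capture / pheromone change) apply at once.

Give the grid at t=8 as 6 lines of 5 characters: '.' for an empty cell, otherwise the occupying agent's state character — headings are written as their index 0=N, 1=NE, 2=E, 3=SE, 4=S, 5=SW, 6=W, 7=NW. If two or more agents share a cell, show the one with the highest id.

t=1: a0@(4,4):N a1@(4,4):S a2@(4,0):NW a3@(4,2):SE a4@(0,2):W a5@(4,0):N a6@(2,3):S a7@(3,1):N a8@(3,3):S a9@(1,2):SE
t=2: a0@(3,4):N a1@(5,4):S a2@(3,0):N a3@(5,3):SE a4@(0,1):W a5@(3,0):N a6@(3,3):S a7@(2,1):N a8@(4,3):S a9@(2,3):SE
t=3: a0@(2,4):N a1@(0,4):S a2@(2,0):N a3@(0,3):S a4@(0,0):W a5@(2,0):N a6@(4,3):S a7@(1,1):N a8@(5,3):S a9@(3,4):SE
t=4: a0@(1,4):N a1@(1,4):S a2@(1,0):N a3@(1,3):S a4@(0,4):W a5@(1,0):N a6@(5,3):S a7@(0,1):N a8@(0,3):S a9@(2,4):N
t=5: a0@(0,4):N a1@(0,4):N a2@(0,0):N a3@(2,3):S a4@(1,4):S a5@(0,0):N a6@(0,3):S a7@(5,1):N a8@(1,3):S a9@(1,4):N
t=6: a0@(5,4):N a1@(5,4):N a2@(5,0):N a3@(3,3):S a4@(0,4):N a5@(5,0):N a6@(1,3):S a7@(4,1):N a8@(2,3):S a9@(0,4):N
t=7: a0@(4,4):N a1@(4,4):N a2@(4,0):N a3@(4,3):S a4@(5,4):N a5@(4,0):N a6@(2,3):S a7@(3,1):N a8@(3,3):S a9@(5,4):N
t=8: a0@(3,4):N a1@(3,4):N a2@(3,0):N a3@(3,3):N a4@(4,4):N a5@(3,0):N a6@(3,3):S a7@(2,1):N a8@(4,3):S a9@(4,4):N

.....
.....
.0...
0..40
...40
.....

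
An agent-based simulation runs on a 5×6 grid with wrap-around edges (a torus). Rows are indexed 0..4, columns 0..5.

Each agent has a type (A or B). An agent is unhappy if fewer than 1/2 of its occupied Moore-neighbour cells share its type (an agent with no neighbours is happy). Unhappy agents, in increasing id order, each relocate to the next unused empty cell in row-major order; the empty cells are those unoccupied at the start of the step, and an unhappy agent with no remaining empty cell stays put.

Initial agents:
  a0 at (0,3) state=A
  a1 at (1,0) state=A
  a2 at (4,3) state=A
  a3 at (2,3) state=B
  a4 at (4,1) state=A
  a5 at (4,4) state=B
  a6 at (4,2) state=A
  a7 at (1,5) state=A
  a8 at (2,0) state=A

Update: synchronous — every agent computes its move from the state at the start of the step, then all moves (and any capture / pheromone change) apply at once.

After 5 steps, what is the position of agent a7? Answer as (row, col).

(1, 5)

t=1: a0@(0,3):A a1@(1,0):A a2@(4,3):A a3@(2,3):B a4@(4,1):A a5@(0,0):B a6@(4,2):A a7@(1,5):A a8@(2,0):A
t=2: a0@(0,3):A a1@(1,0):A a2@(4,3):A a3@(2,3):B a4@(4,1):A a5@(0,1):B a6@(4,2):A a7@(1,5):A a8@(2,0):A
t=3: a0@(0,3):A a1@(1,0):A a2@(4,3):A a3@(2,3):B a4@(4,1):A a5@(0,0):B a6@(4,2):A a7@(1,5):A a8@(2,0):A
t=4: a0@(0,3):A a1@(1,0):A a2@(4,3):A a3@(2,3):B a4@(4,1):A a5@(0,1):B a6@(4,2):A a7@(1,5):A a8@(2,0):A
t=5: a0@(0,3):A a1@(1,0):A a2@(4,3):A a3@(2,3):B a4@(4,1):A a5@(0,0):B a6@(4,2):A a7@(1,5):A a8@(2,0):A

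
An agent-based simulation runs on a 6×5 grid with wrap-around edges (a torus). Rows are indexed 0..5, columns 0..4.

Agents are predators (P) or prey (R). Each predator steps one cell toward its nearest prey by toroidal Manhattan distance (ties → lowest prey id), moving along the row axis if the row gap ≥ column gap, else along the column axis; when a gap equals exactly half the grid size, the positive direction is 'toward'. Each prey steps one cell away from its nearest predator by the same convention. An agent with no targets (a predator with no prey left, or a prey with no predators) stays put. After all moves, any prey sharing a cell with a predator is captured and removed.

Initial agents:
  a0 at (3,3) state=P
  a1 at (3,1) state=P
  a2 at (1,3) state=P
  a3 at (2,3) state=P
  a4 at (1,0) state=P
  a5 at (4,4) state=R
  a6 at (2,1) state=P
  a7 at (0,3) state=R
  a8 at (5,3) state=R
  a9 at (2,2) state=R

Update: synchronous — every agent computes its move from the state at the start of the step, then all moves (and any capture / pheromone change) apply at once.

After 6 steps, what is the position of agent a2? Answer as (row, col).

t=1: a0@(4,3):P a1@(2,1):P a2@(0,3):P a3@(2,2):P a4@(1,4):P a5@(5,4):R a6@(2,2):P a7@(5,3):R
t=2: a0@(5,3):P a1@(3,1):P a2@(5,3):P a3@(3,2):P a4@(0,4):P a6@(3,2):P a7@(0,3):R
t=3: a0@(0,3):P a1@(4,1):P a2@(0,3):P a3@(4,2):P a4@(0,3):P a6@(4,2):P a7@(1,3):R
t=4: a0@(1,3):P a1@(5,1):P a2@(1,3):P a3@(5,2):P a4@(1,3):P a6@(5,2):P a7@(2,3):R
t=5: a0@(2,3):P a1@(0,1):P a2@(2,3):P a3@(0,2):P a4@(2,3):P a6@(0,2):P a7@(3,3):R
t=6: a0@(3,3):P a1@(1,1):P a2@(3,3):P a3@(1,2):P a4@(3,3):P a6@(1,2):P a7@(4,3):R

(3, 3)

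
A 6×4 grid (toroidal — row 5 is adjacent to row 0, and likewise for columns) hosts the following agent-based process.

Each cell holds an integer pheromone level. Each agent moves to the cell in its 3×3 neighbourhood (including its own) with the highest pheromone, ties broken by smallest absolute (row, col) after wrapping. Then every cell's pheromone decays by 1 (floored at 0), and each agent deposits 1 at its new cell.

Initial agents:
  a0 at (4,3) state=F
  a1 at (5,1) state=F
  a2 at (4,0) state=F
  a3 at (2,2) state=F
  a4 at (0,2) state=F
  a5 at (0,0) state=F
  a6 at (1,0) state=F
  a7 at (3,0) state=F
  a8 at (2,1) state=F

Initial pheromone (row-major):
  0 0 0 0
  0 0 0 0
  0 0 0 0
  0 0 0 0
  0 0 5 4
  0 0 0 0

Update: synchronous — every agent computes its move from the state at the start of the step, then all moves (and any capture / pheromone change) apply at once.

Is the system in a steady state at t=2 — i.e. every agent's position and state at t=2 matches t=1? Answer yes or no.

t=1: a0@(4,2) a1@(4,2) a2@(4,3) a3@(1,1) a4@(0,1) a5@(0,0) a6@(0,0) a7@(4,3) a8@(1,0) | pheromone: 2 1 0 0 / 1 1 0 0 / 0 0 0 0 / 0 0 0 0 / 0 0 6 5 / 0 0 0 0
t=2: a0@(4,2) a1@(4,2) a2@(4,2) a3@(0,0) a4@(0,0) a5@(0,0) a6@(0,0) a7@(4,2) a8@(0,0) | pheromone: 6 0 0 0 / 0 0 0 0 / 0 0 0 0 / 0 0 0 0 / 0 0 9 4 / 0 0 0 0

no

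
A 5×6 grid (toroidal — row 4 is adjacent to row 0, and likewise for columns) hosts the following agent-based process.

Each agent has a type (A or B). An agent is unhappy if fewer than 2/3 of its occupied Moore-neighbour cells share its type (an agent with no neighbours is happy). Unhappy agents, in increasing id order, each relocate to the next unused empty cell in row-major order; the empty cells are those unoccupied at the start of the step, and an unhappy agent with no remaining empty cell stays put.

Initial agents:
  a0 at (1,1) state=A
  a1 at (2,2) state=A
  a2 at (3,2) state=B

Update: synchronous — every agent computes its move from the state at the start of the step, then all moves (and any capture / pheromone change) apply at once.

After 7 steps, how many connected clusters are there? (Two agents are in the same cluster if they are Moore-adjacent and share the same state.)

3

t=1: a0@(1,1):A a1@(0,0):A a2@(0,1):B
t=2: a0@(0,2):A a1@(0,3):A a2@(0,4):B
t=3: a0@(0,2):A a1@(0,0):A a2@(0,1):B
t=4: a0@(0,3):A a1@(0,4):A a2@(0,5):B
t=5: a0@(0,3):A a1@(0,0):A a2@(0,1):B
t=6: a0@(0,3):A a1@(0,2):A a2@(0,4):B
t=7: a0@(0,0):A a1@(0,2):A a2@(0,1):B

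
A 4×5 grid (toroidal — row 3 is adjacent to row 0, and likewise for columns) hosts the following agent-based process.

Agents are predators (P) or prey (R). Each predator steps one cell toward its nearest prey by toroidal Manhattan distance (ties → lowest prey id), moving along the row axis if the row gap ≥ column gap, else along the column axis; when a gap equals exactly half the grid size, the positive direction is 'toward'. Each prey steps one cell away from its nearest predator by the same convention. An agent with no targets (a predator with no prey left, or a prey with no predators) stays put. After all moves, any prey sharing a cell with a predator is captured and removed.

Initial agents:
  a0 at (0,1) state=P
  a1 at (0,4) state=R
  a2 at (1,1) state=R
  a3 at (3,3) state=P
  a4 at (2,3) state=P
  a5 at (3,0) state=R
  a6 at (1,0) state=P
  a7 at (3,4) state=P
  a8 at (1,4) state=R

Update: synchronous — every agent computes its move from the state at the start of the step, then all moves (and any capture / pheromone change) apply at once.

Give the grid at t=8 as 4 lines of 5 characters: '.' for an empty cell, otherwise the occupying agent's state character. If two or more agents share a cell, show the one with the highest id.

t=1: a0@(1,1):P a1@(1,4):R a2@(2,1):R a3@(0,3):P a4@(1,3):P a5@(3,1):R a6@(1,1):P a7@(0,4):P
t=2: a0@(2,1):P a1@(1,0):R a2@(3,1):R a3@(1,3):P a4@(1,4):P a6@(2,1):P a7@(1,4):P
t=3: a0@(3,1):P a1@(1,1):R a2@(0,1):R a3@(1,4):P a4@(1,0):P a6@(3,1):P a7@(1,0):P
t=4: a0@(0,1):P a1@(1,2):R a3@(1,0):P a4@(1,1):P a6@(0,1):P a7@(1,1):P
t=5: a0@(1,1):P a1@(1,3):R a3@(1,1):P a4@(1,2):P a6@(1,1):P a7@(1,2):P
t=6: a0@(1,2):P a1@(1,4):R a3@(1,2):P a4@(1,3):P a6@(1,2):P a7@(1,3):P
t=7: a0@(1,3):P a1@(1,0):R a3@(1,3):P a4@(1,4):P a6@(1,3):P a7@(1,4):P
t=8: a0@(1,4):P a1@(1,1):R a3@(1,4):P a4@(1,0):P a6@(1,4):P a7@(1,0):P

.....
PR..P
.....
.....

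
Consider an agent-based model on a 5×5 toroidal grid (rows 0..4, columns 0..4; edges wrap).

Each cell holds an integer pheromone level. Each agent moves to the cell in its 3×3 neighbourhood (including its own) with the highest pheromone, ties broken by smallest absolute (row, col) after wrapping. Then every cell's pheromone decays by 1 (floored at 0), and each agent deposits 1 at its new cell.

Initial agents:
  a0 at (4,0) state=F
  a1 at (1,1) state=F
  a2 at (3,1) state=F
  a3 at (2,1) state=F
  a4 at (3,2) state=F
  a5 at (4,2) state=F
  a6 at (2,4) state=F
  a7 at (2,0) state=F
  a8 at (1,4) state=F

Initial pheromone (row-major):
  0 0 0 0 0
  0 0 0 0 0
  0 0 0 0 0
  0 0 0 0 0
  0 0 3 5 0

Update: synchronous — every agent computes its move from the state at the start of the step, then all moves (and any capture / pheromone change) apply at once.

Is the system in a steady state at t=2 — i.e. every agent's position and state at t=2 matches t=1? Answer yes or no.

t=1: a0@(0,0) a1@(0,0) a2@(4,2) a3@(1,0) a4@(4,3) a5@(4,3) a6@(1,0) a7@(1,0) a8@(0,0) | pheromone: 3 0 0 0 0 / 3 0 0 0 0 / 0 0 0 0 0 / 0 0 0 0 0 / 0 0 3 6 0
t=2: a0@(0,0) a1@(0,0) a2@(4,3) a3@(0,0) a4@(4,3) a5@(4,3) a6@(0,0) a7@(0,0) a8@(0,0) | pheromone: 8 0 0 0 0 / 2 0 0 0 0 / 0 0 0 0 0 / 0 0 0 0 0 / 0 0 2 8 0

no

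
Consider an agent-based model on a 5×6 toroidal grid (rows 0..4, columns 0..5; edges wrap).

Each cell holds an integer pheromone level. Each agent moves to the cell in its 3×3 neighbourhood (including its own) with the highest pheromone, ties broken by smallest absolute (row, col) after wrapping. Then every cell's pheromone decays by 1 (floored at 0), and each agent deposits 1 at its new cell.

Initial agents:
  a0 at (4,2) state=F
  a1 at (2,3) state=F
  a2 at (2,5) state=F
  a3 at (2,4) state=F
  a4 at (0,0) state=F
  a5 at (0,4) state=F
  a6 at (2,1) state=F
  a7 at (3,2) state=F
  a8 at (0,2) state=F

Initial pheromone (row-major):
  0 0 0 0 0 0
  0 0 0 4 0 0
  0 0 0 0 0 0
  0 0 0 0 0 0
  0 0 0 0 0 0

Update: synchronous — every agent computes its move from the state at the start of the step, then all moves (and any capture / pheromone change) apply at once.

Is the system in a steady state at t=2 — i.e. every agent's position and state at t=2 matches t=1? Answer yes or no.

t=1: a0@(0,1) a1@(1,3) a2@(1,0) a3@(1,3) a4@(0,0) a5@(1,3) a6@(1,0) a7@(2,1) a8@(1,3) | pheromone: 1 1 0 0 0 0 / 2 0 0 7 0 0 / 0 1 0 0 0 0 / 0 0 0 0 0 0 / 0 0 0 0 0 0
t=2: a0@(1,0) a1@(1,3) a2@(1,0) a3@(1,3) a4@(1,0) a5@(1,3) a6@(1,0) a7@(1,0) a8@(1,3) | pheromone: 0 0 0 0 0 0 / 6 0 0 10 0 0 / 0 0 0 0 0 0 / 0 0 0 0 0 0 / 0 0 0 0 0 0

no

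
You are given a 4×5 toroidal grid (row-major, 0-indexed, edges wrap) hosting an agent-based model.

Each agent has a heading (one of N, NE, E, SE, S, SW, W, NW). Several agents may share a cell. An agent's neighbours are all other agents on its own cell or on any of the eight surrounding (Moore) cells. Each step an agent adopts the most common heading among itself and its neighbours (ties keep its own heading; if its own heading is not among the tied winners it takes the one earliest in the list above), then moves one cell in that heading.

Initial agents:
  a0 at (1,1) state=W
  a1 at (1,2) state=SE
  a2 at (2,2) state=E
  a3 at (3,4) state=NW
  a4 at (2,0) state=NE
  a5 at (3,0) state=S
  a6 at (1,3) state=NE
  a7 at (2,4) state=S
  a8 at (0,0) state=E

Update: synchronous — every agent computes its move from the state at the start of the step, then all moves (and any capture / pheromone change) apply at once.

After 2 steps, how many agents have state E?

4

t=1: a0@(1,2):E a1@(2,3):SE a2@(2,3):E a3@(0,4):S a4@(3,0):S a5@(0,0):S a6@(0,4):NE a7@(3,4):S a8@(0,1):E
t=2: a0@(1,3):E a1@(2,4):E a2@(2,4):E a3@(1,4):S a4@(0,0):S a5@(1,0):S a6@(1,4):S a7@(0,4):S a8@(0,2):E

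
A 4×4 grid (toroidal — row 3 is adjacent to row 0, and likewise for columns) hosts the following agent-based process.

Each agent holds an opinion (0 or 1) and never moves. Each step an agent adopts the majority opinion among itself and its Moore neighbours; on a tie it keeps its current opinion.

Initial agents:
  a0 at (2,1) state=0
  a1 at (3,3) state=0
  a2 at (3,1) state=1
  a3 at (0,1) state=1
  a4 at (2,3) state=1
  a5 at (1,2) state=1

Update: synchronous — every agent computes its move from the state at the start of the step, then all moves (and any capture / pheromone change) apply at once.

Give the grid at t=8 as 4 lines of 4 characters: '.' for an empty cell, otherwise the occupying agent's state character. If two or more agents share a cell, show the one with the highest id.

t=1: a0@(2,1):1 a1@(3,3):0 a2@(3,1):1 a3@(0,1):1 a4@(2,3):1 a5@(1,2):1
t=2: (unchanged — steady state)

.1..
..1.
.1.1
.1.0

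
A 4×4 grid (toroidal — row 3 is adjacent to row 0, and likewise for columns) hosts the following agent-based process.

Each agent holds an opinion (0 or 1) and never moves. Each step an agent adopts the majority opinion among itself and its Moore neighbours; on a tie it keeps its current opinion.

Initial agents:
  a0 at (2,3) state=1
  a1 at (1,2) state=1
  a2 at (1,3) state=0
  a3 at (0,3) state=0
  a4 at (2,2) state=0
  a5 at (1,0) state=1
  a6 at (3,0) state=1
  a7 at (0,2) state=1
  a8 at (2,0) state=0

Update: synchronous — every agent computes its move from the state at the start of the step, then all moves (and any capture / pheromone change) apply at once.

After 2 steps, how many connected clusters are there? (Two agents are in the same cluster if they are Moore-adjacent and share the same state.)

2

t=1: a0@(2,3):1 a1@(1,2):1 a2@(1,3):0 a3@(0,3):1 a4@(2,2):0 a5@(1,0):0 a6@(3,0):1 a7@(0,2):1 a8@(2,0):1
t=2: a0@(2,3):1 a1@(1,2):1 a2@(1,3):1 a3@(0,3):1 a4@(2,2):0 a5@(1,0):1 a6@(3,0):1 a7@(0,2):1 a8@(2,0):1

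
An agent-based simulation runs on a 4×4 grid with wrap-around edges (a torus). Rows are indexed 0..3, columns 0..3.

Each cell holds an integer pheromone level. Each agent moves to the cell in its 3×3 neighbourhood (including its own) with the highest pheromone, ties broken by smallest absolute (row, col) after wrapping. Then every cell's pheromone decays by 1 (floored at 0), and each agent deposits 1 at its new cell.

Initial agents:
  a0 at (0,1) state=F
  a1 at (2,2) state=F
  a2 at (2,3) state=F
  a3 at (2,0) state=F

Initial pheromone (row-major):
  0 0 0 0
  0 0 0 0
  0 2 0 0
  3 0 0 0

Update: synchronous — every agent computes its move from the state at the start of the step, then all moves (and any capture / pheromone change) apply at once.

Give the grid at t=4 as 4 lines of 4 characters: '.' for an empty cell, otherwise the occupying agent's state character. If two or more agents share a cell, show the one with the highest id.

t=1: a0@(3,0) a1@(2,1) a2@(3,0) a3@(3,0) | pheromone: 0 0 0 0 / 0 0 0 0 / 0 2 0 0 / 5 0 0 0
t=2: a0@(3,0) a1@(3,0) a2@(3,0) a3@(3,0) | pheromone: 0 0 0 0 / 0 0 0 0 / 0 1 0 0 / 8 0 0 0
t=3: a0@(3,0) a1@(3,0) a2@(3,0) a3@(3,0) | pheromone: 0 0 0 0 / 0 0 0 0 / 0 0 0 0 / 11 0 0 0
t=4: a0@(3,0) a1@(3,0) a2@(3,0) a3@(3,0) | pheromone: 0 0 0 0 / 0 0 0 0 / 0 0 0 0 / 14 0 0 0

....
....
....
F...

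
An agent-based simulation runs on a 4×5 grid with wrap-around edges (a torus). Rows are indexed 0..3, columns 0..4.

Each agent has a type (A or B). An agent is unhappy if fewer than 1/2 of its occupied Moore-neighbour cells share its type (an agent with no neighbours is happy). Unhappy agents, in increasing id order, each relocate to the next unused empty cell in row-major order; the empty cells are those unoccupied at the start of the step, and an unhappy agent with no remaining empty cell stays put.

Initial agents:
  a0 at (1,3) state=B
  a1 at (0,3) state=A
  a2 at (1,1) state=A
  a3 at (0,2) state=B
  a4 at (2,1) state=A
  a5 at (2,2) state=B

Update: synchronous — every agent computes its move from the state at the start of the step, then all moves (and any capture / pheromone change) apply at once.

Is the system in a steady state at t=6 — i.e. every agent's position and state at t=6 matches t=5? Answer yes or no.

yes

t=1: a0@(1,3):B a1@(0,0):A a2@(0,1):A a3@(0,4):B a4@(2,1):A a5@(1,0):B
t=2: a0@(1,3):B a1@(0,2):A a2@(0,1):A a3@(0,4):B a4@(0,3):A a5@(1,1):B
t=3: a0@(0,0):B a1@(0,2):A a2@(0,1):A a3@(0,4):B a4@(1,0):A a5@(1,2):B
t=4: a0@(0,3):B a1@(0,2):A a2@(0,1):A a3@(0,4):B a4@(1,1):A a5@(1,3):B
t=5: (unchanged — steady state)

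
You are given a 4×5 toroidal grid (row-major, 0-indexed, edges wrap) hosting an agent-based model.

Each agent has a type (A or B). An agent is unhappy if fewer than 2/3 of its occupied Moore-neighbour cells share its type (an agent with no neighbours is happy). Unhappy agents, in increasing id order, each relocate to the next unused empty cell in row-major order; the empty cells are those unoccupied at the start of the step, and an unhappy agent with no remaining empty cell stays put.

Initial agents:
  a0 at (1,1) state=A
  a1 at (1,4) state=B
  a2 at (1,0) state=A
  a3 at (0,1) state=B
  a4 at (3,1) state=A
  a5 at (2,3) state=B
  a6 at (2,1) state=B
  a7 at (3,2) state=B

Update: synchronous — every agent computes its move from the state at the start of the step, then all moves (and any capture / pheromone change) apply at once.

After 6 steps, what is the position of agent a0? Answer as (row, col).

t=1: a0@(0,0):A a1@(0,2):B a2@(0,3):A a3@(0,4):B a4@(1,2):A a5@(2,3):B a6@(1,3):B a7@(3,2):B
t=2: a0@(0,1):A a1@(1,0):B a2@(1,1):A a3@(1,4):B a4@(2,0):A a5@(2,3):B a6@(2,1):B a7@(3,2):B
t=3: a0@(0,0):A a1@(0,2):B a2@(0,3):A a3@(1,4):B a4@(0,4):A a5@(2,3):B a6@(1,2):B a7@(3,2):B
t=4: a0@(0,1):A a1@(0,2):B a2@(1,0):A a3@(1,1):B a4@(0,4):A a5@(2,3):B a6@(1,2):B a7@(3,2):B
t=5: a0@(0,0):A a1@(0,2):B a2@(1,0):A a3@(0,3):B a4@(0,4):A a5@(2,3):B a6@(1,2):B a7@(3,2):B
t=6: (unchanged — steady state)

(0, 0)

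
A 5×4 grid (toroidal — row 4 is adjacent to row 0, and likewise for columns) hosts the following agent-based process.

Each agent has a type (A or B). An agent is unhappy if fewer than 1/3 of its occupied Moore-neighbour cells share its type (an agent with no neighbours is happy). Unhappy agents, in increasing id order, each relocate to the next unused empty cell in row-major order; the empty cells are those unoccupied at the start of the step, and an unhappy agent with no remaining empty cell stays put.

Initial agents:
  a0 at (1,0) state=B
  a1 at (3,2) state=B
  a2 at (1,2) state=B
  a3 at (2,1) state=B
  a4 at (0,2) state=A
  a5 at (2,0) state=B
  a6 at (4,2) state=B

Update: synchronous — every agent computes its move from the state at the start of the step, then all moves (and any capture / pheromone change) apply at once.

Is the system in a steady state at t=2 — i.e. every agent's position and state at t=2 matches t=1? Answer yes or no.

t=1: a0@(1,0):B a1@(3,2):B a2@(1,2):B a3@(2,1):B a4@(0,0):A a5@(2,0):B a6@(4,2):B
t=2: a0@(1,0):B a1@(3,2):B a2@(1,2):B a3@(2,1):B a4@(0,1):A a5@(2,0):B a6@(4,2):B

no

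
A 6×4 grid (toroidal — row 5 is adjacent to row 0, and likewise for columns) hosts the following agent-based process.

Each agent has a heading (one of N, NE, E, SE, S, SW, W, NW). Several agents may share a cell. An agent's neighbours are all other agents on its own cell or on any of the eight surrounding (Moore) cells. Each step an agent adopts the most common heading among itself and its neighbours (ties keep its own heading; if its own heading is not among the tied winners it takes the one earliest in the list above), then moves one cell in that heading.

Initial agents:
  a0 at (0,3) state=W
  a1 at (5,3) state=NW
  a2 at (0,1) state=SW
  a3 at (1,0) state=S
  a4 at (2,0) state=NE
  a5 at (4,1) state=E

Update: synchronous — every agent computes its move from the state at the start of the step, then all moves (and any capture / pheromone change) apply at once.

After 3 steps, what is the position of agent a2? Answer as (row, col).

t=1: a0@(0,2):W a1@(4,2):NW a2@(1,0):SW a3@(2,0):S a4@(1,1):NE a5@(4,2):E
t=2: a0@(0,1):W a1@(3,1):NW a2@(2,3):SW a3@(3,0):S a4@(0,2):NE a5@(4,3):E
t=3: a0@(0,0):W a1@(2,0):NW a2@(3,2):SW a3@(4,0):S a4@(5,3):NE a5@(4,0):E

(3, 2)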